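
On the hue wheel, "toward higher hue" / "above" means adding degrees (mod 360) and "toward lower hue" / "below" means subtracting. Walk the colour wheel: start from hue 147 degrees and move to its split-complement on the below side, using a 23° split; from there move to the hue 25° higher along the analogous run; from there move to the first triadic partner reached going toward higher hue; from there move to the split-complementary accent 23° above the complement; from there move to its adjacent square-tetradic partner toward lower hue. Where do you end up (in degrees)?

147 + 157 = 304°   (split-comp 23° ↓)
304 + 25 = 329°   (analog 25° ↑)
329 + 120 = 449 → 449 − 360 = 89°   (triadic ↑)
89 + 203 = 292°   (split-comp 23° ↑)
292 − 90 = 202°   (square ↓)

202°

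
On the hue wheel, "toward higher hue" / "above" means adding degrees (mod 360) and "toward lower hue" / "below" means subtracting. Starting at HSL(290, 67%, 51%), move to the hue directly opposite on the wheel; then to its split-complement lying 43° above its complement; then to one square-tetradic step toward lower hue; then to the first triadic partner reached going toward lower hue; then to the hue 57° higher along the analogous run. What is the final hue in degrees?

complement +180°: 290 + 180 = 470 → 470 − 360 = 110°
split-comp 43° ↑ +223°: 110 + 223 = 333°
square ↓ −90°: 333 − 90 = 243°
triadic ↓ −120°: 243 − 120 = 123°
analog 57° ↑ +57°: 123 + 57 = 180°

180°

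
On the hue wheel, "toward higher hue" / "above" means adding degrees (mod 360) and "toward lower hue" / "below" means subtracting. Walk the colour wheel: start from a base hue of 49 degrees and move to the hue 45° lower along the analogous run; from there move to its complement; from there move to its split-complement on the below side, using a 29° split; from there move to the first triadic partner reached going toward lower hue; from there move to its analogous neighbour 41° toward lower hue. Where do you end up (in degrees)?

174°

analog 45° ↓ −45°: 49 − 45 = 4°
complement +180°: 4 + 180 = 184°
split-comp 29° ↓ +151°: 184 + 151 = 335°
triadic ↓ −120°: 335 − 120 = 215°
analog 41° ↓ −41°: 215 − 41 = 174°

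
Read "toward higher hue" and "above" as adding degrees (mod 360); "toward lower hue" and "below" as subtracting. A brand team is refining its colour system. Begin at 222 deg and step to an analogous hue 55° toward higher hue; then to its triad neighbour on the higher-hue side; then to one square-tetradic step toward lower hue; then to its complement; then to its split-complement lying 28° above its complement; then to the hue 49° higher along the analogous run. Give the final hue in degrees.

analog 55° ↑ +55°: 222 + 55 = 277°
triadic ↑ +120°: 277 + 120 = 397 → 397 − 360 = 37°
square ↓ −90°: 37 − 90 = -53 → -53 + 360 = 307°
complement +180°: 307 + 180 = 487 → 487 − 360 = 127°
split-comp 28° ↑ +208°: 127 + 208 = 335°
analog 49° ↑ +49°: 335 + 49 = 384 → 384 − 360 = 24°

24°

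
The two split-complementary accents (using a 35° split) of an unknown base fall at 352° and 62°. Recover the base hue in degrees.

207°

The accents sit 35° either side of the complement, so the complement is their short-arc midpoint on the wheel.
Short-arc midpoint of 352° and 62°: 27°.
Base is 180° from the complement: 27 − 180 = -153 → -153 + 360 = 207°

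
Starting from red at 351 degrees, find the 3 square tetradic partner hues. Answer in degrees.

81°, 171°, 261°

A square tetradic scheme places four hues every 90°.
351 + 90 = 441 → 441 − 360 = 81°
351 + 180 = 531 → 531 − 360 = 171°
351 + 270 = 621 → 621 − 360 = 261°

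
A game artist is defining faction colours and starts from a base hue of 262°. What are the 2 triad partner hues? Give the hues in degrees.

A triad places three hues 120° apart.
262 + 120 = 382 → 382 − 360 = 22°
262 + 240 = 502 → 502 − 360 = 142°

22° and 142°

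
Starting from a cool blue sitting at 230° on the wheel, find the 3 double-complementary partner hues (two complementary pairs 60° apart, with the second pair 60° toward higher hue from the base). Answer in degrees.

290°, 50°, and 110°

A rectangular tetradic uses two complementary pairs 60° apart: offsets 0°, 60°, 180°, 240°.
230 + 60 = 290°
230 + 180 = 410 → 410 − 360 = 50°
230 + 240 = 470 → 470 − 360 = 110°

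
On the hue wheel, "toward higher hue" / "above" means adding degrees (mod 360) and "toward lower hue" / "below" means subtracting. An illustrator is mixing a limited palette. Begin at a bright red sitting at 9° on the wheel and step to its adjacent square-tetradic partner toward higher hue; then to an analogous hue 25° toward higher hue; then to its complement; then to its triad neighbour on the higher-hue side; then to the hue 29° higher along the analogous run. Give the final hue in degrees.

square ↑ +90°: 9 + 90 = 99°
analog 25° ↑ +25°: 99 + 25 = 124°
complement +180°: 124 + 180 = 304°
triadic ↑ +120°: 304 + 120 = 424 → 424 − 360 = 64°
analog 29° ↑ +29°: 64 + 29 = 93°

93°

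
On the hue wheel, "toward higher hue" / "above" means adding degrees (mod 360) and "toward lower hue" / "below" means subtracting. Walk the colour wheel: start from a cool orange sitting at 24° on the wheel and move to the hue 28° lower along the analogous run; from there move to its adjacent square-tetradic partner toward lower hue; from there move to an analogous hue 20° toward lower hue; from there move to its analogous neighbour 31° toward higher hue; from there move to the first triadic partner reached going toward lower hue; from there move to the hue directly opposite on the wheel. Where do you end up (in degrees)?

337°

−28° (analog 28° ↓): 24 − 28 = -4 → -4 + 360 = 356°
−90° (square ↓): 356 − 90 = 266°
−20° (analog 20° ↓): 266 − 20 = 246°
+31° (analog 31° ↑): 246 + 31 = 277°
−120° (triadic ↓): 277 − 120 = 157°
+180° (complement): 157 + 180 = 337°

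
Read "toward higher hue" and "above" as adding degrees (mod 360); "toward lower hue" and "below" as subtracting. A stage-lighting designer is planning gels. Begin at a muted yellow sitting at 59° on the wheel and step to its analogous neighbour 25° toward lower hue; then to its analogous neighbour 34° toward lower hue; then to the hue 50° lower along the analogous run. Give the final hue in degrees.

59 − 25 = 34°   (analog 25° ↓)
34 − 34 = 0°   (analog 34° ↓)
0 − 50 = -50 → -50 + 360 = 310°   (analog 50° ↓)

310°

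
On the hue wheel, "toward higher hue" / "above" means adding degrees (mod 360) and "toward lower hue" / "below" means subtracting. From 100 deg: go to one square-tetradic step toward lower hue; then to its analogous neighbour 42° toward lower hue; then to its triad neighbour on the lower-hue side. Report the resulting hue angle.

208°

square ↓ −90°: 100 − 90 = 10°
analog 42° ↓ −42°: 10 − 42 = -32 → -32 + 360 = 328°
triadic ↓ −120°: 328 − 120 = 208°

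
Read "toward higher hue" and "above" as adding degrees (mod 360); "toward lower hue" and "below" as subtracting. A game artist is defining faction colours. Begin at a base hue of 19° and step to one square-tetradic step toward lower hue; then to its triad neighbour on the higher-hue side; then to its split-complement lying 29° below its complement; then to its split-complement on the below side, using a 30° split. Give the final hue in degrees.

−90° (square ↓): 19 − 90 = -71 → -71 + 360 = 289°
+120° (triadic ↑): 289 + 120 = 409 → 409 − 360 = 49°
+151° (split-comp 29° ↓): 49 + 151 = 200°
+150° (split-comp 30° ↓): 200 + 150 = 350°

350°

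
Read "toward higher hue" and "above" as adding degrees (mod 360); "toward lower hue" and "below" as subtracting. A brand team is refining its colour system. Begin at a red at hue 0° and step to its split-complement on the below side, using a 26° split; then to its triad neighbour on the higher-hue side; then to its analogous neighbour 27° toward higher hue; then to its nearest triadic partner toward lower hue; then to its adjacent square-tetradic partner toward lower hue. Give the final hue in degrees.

91°

0 + 154 = 154°   (split-comp 26° ↓)
154 + 120 = 274°   (triadic ↑)
274 + 27 = 301°   (analog 27° ↑)
301 − 120 = 181°   (triadic ↓)
181 − 90 = 91°   (square ↓)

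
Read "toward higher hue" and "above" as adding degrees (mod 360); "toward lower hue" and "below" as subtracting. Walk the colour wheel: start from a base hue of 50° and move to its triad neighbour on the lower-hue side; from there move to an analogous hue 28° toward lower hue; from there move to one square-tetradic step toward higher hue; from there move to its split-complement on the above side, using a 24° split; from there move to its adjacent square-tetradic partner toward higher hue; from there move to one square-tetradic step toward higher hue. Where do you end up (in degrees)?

−120° (triadic ↓): 50 − 120 = -70 → -70 + 360 = 290°
−28° (analog 28° ↓): 290 − 28 = 262°
+90° (square ↑): 262 + 90 = 352°
+204° (split-comp 24° ↑): 352 + 204 = 556 → 556 − 360 = 196°
+90° (square ↑): 196 + 90 = 286°
+90° (square ↑): 286 + 90 = 376 → 376 − 360 = 16°

16°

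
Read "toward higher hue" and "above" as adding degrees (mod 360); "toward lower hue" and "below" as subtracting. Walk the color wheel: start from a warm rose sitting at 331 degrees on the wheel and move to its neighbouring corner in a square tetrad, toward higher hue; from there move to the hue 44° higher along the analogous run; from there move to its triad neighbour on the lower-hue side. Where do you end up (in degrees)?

square ↑ +90°: 331 + 90 = 421 → 421 − 360 = 61°
analog 44° ↑ +44°: 61 + 44 = 105°
triadic ↓ −120°: 105 − 120 = -15 → -15 + 360 = 345°

345°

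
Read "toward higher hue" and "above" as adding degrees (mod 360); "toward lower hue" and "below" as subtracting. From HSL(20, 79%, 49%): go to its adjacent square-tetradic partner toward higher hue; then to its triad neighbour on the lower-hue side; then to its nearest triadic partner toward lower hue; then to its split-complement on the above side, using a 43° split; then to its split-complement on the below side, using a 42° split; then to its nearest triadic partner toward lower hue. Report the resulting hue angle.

111°

+90° (square ↑): 20 + 90 = 110°
−120° (triadic ↓): 110 − 120 = -10 → -10 + 360 = 350°
−120° (triadic ↓): 350 − 120 = 230°
+223° (split-comp 43° ↑): 230 + 223 = 453 → 453 − 360 = 93°
+138° (split-comp 42° ↓): 93 + 138 = 231°
−120° (triadic ↓): 231 − 120 = 111°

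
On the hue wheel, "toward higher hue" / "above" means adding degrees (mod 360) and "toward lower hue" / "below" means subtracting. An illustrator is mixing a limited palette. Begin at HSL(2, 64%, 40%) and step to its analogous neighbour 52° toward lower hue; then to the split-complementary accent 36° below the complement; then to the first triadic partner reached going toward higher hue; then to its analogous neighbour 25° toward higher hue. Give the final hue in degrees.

239°

2 − 52 = -50 → -50 + 360 = 310°   (analog 52° ↓)
310 + 144 = 454 → 454 − 360 = 94°   (split-comp 36° ↓)
94 + 120 = 214°   (triadic ↑)
214 + 25 = 239°   (analog 25° ↑)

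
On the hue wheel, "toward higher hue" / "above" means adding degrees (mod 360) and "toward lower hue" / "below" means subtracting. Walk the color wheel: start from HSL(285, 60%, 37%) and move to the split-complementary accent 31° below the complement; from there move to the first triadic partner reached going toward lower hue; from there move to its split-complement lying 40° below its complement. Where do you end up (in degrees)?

94°

285 + 149 = 434 → 434 − 360 = 74°   (split-comp 31° ↓)
74 − 120 = -46 → -46 + 360 = 314°   (triadic ↓)
314 + 140 = 454 → 454 − 360 = 94°   (split-comp 40° ↓)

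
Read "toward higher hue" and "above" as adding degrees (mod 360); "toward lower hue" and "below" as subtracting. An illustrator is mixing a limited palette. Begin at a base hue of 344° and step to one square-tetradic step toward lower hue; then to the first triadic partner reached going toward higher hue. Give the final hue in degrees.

14°

344 − 90 = 254°   (square ↓)
254 + 120 = 374 → 374 − 360 = 14°   (triadic ↑)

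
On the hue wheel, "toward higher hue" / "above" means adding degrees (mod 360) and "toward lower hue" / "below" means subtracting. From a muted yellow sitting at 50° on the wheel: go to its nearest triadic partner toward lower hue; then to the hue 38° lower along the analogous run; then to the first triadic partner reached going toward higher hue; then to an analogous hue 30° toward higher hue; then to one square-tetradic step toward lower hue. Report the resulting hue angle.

triadic ↓ −120°: 50 − 120 = -70 → -70 + 360 = 290°
analog 38° ↓ −38°: 290 − 38 = 252°
triadic ↑ +120°: 252 + 120 = 372 → 372 − 360 = 12°
analog 30° ↑ +30°: 12 + 30 = 42°
square ↓ −90°: 42 − 90 = -48 → -48 + 360 = 312°

312°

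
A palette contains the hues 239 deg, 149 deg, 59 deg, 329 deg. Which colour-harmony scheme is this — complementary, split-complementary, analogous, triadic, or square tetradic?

square tetradic

Sort the hues: 59°, 149°, 239°, 329°.
Successive gaps around the wheel: 90°, 90°, 90°, 90°.
Four hues every 90° form a square tetradic scheme.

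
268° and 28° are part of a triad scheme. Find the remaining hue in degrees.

148°

A triad places three hues 120° apart.
The full set through 28° is {28°, 148°, 268°}.
Given {28°, 268°}, the missing hue is 148°.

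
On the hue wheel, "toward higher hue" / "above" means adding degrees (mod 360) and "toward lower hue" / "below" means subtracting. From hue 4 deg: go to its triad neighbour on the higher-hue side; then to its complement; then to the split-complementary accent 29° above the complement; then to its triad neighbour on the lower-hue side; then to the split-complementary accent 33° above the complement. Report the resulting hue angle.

246°

triadic ↑ +120°: 4 + 120 = 124°
complement +180°: 124 + 180 = 304°
split-comp 29° ↑ +209°: 304 + 209 = 513 → 513 − 360 = 153°
triadic ↓ −120°: 153 − 120 = 33°
split-comp 33° ↑ +213°: 33 + 213 = 246°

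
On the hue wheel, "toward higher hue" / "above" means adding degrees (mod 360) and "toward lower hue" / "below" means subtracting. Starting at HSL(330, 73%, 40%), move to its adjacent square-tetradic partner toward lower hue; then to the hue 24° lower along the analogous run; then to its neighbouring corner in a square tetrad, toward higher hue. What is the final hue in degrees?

−90° (square ↓): 330 − 90 = 240°
−24° (analog 24° ↓): 240 − 24 = 216°
+90° (square ↑): 216 + 90 = 306°

306°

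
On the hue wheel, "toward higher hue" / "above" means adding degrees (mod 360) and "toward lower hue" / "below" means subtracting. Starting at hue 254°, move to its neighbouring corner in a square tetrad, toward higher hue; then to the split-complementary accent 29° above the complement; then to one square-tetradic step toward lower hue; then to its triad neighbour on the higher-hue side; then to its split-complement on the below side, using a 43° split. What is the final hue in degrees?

0°

254 + 90 = 344°   (square ↑)
344 + 209 = 553 → 553 − 360 = 193°   (split-comp 29° ↑)
193 − 90 = 103°   (square ↓)
103 + 120 = 223°   (triadic ↑)
223 + 137 = 360 → 360 − 360 = 0°   (split-comp 43° ↓)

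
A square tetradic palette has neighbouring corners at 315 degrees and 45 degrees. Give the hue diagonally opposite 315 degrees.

A square tetradic scheme places four hues 90° apart; opposite corners are 180° apart.
315 + 180 = 495 → 495 − 360 = 135°

135°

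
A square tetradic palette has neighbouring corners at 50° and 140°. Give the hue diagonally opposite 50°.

230°

A square tetradic scheme places four hues 90° apart; opposite corners are 180° apart.
50 + 180 = 230°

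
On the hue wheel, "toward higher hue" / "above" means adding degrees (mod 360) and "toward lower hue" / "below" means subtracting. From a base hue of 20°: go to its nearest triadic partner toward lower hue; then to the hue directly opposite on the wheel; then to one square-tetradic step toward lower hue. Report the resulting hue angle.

triadic ↓ −120°: 20 − 120 = -100 → -100 + 360 = 260°
complement +180°: 260 + 180 = 440 → 440 − 360 = 80°
square ↓ −90°: 80 − 90 = -10 → -10 + 360 = 350°

350°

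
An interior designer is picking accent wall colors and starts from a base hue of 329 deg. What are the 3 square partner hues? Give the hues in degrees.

59°, 149°, and 239°

A square tetradic scheme places four hues every 90°.
329 + 90 = 419 → 419 − 360 = 59°
329 + 180 = 509 → 509 − 360 = 149°
329 + 270 = 599 → 599 − 360 = 239°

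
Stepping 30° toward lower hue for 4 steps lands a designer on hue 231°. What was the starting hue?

351°

4 steps of 30° (toward lower hue) give a net shift of −120°.
Start = end − shift: 231 + 120 = 351°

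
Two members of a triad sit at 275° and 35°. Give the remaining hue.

A triad spaces three hues 120° apart.
The full set is {35°, 155°, 275°}.

155°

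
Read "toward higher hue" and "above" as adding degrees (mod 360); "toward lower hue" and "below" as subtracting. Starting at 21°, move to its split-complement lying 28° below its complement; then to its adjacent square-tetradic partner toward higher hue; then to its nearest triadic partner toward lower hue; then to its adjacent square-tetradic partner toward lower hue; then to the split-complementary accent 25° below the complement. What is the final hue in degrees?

208°

21 + 152 = 173°   (split-comp 28° ↓)
173 + 90 = 263°   (square ↑)
263 − 120 = 143°   (triadic ↓)
143 − 90 = 53°   (square ↓)
53 + 155 = 208°   (split-comp 25° ↓)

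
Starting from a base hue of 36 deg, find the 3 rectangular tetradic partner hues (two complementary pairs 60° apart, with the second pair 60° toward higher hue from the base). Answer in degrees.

A rectangular tetradic uses two complementary pairs 60° apart: offsets 0°, 60°, 180°, 240°.
36 + 60 = 96°
36 + 180 = 216°
36 + 240 = 276°

96°, 216°, 276°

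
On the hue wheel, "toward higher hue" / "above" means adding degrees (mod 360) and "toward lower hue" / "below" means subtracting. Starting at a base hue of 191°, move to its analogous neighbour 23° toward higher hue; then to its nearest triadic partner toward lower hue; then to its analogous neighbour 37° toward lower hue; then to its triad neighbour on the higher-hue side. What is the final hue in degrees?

+23° (analog 23° ↑): 191 + 23 = 214°
−120° (triadic ↓): 214 − 120 = 94°
−37° (analog 37° ↓): 94 − 37 = 57°
+120° (triadic ↑): 57 + 120 = 177°

177°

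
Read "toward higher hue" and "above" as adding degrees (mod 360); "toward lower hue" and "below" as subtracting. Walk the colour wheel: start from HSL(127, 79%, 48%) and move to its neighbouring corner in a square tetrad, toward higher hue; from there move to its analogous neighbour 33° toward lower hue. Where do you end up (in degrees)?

184°

square ↑ +90°: 127 + 90 = 217°
analog 33° ↓ −33°: 217 − 33 = 184°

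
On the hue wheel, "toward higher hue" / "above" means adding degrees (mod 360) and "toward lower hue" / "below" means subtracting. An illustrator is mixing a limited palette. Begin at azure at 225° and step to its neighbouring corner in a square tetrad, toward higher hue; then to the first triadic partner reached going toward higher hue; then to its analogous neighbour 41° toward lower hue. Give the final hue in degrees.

+90° (square ↑): 225 + 90 = 315°
+120° (triadic ↑): 315 + 120 = 435 → 435 − 360 = 75°
−41° (analog 41° ↓): 75 − 41 = 34°

34°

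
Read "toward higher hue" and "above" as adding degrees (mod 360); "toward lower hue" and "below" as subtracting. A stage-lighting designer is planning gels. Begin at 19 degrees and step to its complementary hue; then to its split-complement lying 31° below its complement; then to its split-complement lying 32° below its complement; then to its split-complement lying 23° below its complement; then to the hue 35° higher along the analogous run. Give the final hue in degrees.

19 + 180 = 199°   (complement)
199 + 149 = 348°   (split-comp 31° ↓)
348 + 148 = 496 → 496 − 360 = 136°   (split-comp 32° ↓)
136 + 157 = 293°   (split-comp 23° ↓)
293 + 35 = 328°   (analog 35° ↑)

328°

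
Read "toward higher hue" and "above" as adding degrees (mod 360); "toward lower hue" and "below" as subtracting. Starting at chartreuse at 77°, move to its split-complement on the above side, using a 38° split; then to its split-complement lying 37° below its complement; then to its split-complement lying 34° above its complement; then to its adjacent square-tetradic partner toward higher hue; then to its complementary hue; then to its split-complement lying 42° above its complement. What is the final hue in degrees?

64°

split-comp 38° ↑ +218°: 77 + 218 = 295°
split-comp 37° ↓ +143°: 295 + 143 = 438 → 438 − 360 = 78°
split-comp 34° ↑ +214°: 78 + 214 = 292°
square ↑ +90°: 292 + 90 = 382 → 382 − 360 = 22°
complement +180°: 22 + 180 = 202°
split-comp 42° ↑ +222°: 202 + 222 = 424 → 424 − 360 = 64°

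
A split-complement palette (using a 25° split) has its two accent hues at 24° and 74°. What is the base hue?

229°

The accents sit 25° either side of the complement, so the complement is their short-arc midpoint on the wheel.
Short-arc midpoint of 24° and 74°: 49°.
Base is 180° from the complement: 49 − 180 = -131 → -131 + 360 = 229°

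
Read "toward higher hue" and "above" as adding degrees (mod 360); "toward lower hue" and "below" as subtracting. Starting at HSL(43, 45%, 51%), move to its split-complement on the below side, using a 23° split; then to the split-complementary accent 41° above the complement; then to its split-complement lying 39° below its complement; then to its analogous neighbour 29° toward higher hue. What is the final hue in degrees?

+157° (split-comp 23° ↓): 43 + 157 = 200°
+221° (split-comp 41° ↑): 200 + 221 = 421 → 421 − 360 = 61°
+141° (split-comp 39° ↓): 61 + 141 = 202°
+29° (analog 29° ↑): 202 + 29 = 231°

231°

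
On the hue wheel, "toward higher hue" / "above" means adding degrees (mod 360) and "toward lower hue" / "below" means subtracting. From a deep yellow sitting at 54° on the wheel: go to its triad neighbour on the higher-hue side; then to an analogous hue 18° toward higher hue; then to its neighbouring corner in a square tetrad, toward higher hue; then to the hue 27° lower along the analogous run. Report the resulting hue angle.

triadic ↑ +120°: 54 + 120 = 174°
analog 18° ↑ +18°: 174 + 18 = 192°
square ↑ +90°: 192 + 90 = 282°
analog 27° ↓ −27°: 282 − 27 = 255°

255°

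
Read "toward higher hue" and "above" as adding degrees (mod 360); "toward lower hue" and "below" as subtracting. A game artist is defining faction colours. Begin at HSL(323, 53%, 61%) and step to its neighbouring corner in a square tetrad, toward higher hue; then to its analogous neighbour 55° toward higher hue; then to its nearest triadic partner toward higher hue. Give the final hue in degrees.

228°

323 + 90 = 413 → 413 − 360 = 53°   (square ↑)
53 + 55 = 108°   (analog 55° ↑)
108 + 120 = 228°   (triadic ↑)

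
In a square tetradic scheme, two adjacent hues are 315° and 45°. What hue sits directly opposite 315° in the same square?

135°

A square tetradic scheme places four hues 90° apart; opposite corners are 180° apart.
315 + 180 = 495 → 495 − 360 = 135°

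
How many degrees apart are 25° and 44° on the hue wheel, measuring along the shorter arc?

|25 − 44| = 19.
19 ≤ 180, so the shorter arc is 19°.

19°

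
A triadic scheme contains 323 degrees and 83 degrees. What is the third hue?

A triad spaces three hues 120° apart.
The full set is {83°, 203°, 323°}.

203°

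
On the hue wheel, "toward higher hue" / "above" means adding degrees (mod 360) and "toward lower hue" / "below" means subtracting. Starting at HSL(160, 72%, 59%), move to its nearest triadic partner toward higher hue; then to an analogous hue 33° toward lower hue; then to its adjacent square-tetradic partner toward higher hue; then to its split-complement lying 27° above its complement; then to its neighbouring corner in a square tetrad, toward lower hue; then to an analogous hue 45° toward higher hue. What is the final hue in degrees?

139°

triadic ↑ +120°: 160 + 120 = 280°
analog 33° ↓ −33°: 280 − 33 = 247°
square ↑ +90°: 247 + 90 = 337°
split-comp 27° ↑ +207°: 337 + 207 = 544 → 544 − 360 = 184°
square ↓ −90°: 184 − 90 = 94°
analog 45° ↑ +45°: 94 + 45 = 139°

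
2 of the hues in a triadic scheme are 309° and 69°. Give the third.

189°

A triad places three hues 120° apart.
The full set through 69° is {69°, 189°, 309°}.
Given {69°, 309°}, the missing hue is 189°.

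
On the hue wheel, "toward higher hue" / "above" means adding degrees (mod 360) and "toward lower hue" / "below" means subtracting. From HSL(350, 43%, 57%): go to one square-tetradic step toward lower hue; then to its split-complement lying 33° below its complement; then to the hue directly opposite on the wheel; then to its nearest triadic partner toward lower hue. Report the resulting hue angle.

107°

350 − 90 = 260°   (square ↓)
260 + 147 = 407 → 407 − 360 = 47°   (split-comp 33° ↓)
47 + 180 = 227°   (complement)
227 − 120 = 107°   (triadic ↓)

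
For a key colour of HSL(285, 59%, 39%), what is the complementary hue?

105°

285 + 180 = 465 → 465 − 360 = 105°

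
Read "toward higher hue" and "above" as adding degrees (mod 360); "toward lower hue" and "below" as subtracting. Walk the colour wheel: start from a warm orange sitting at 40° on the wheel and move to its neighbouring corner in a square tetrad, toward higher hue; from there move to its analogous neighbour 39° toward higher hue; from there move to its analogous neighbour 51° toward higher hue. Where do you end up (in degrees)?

square ↑ +90°: 40 + 90 = 130°
analog 39° ↑ +39°: 130 + 39 = 169°
analog 51° ↑ +51°: 169 + 51 = 220°

220°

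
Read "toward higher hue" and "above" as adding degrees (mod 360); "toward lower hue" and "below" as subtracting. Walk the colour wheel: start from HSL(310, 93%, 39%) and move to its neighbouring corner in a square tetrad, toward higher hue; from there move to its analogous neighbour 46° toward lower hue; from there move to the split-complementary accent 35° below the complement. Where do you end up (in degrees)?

139°

square ↑ +90°: 310 + 90 = 400 → 400 − 360 = 40°
analog 46° ↓ −46°: 40 − 46 = -6 → -6 + 360 = 354°
split-comp 35° ↓ +145°: 354 + 145 = 499 → 499 − 360 = 139°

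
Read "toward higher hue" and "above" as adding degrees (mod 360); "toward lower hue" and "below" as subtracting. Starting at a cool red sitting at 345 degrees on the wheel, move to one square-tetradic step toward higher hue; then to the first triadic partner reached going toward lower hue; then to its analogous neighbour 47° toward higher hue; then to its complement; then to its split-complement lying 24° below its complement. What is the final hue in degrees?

square ↑ +90°: 345 + 90 = 435 → 435 − 360 = 75°
triadic ↓ −120°: 75 − 120 = -45 → -45 + 360 = 315°
analog 47° ↑ +47°: 315 + 47 = 362 → 362 − 360 = 2°
complement +180°: 2 + 180 = 182°
split-comp 24° ↓ +156°: 182 + 156 = 338°

338°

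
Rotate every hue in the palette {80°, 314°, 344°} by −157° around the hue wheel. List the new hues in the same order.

80 − 157 = -77 → -77 + 360 = 283°
314 − 157 = 157°
344 − 157 = 187°

283°, 157°, 187°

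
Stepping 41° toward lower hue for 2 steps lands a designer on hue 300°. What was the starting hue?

22°

2 steps of 41° (toward lower hue) give a net shift of −82°.
Start = end − shift: 300 + 82 = 382 → 382 − 360 = 22°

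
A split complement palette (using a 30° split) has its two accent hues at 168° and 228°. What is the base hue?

18°

The accents sit 30° either side of the complement, so the complement is their short-arc midpoint on the wheel.
Short-arc midpoint of 168° and 228°: 198°.
Base is 180° from the complement: 198 − 180 = 18°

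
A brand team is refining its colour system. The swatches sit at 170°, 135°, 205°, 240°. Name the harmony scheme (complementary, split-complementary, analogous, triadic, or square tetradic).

analogous

Sort the hues: 135°, 170°, 205°, 240°.
Successive gaps around the wheel: 35°, 35°, 35°, 255°.
A run of hues at equal small steps (35°) with one large closing gap is an analogous group.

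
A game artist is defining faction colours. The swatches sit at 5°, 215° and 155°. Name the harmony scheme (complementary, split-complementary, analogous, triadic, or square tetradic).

split-complementary

Sort the hues: 5°, 155°, 215°.
Successive gaps around the wheel: 150°, 60°, 150°.
Two 150° gaps and one 60° gap — a base hue opposite a pair of accents 30° either side of its complement — is the split-complementary pattern.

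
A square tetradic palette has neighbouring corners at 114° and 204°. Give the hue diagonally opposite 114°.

294°

A square tetradic scheme places four hues 90° apart; opposite corners are 180° apart.
114 + 180 = 294°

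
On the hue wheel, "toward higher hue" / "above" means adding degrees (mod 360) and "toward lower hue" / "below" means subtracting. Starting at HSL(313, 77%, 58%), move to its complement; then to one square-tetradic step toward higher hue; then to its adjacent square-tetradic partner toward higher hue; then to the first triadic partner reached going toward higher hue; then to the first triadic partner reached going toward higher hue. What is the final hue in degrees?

193°

+180° (complement): 313 + 180 = 493 → 493 − 360 = 133°
+90° (square ↑): 133 + 90 = 223°
+90° (square ↑): 223 + 90 = 313°
+120° (triadic ↑): 313 + 120 = 433 → 433 − 360 = 73°
+120° (triadic ↑): 73 + 120 = 193°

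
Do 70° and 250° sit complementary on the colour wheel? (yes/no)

yes

Angular distance: |70 − 250| = 180 = 180°.
Complementary requires 180°.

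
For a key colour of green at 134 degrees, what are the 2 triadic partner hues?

134 + 120 = 254°
134 + 240 = 374 → 374 − 360 = 14°

254° and 14°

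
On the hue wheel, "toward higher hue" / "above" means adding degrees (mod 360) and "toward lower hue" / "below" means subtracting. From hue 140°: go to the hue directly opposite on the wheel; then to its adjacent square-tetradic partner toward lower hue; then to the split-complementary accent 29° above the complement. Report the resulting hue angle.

140 + 180 = 320°   (complement)
320 − 90 = 230°   (square ↓)
230 + 209 = 439 → 439 − 360 = 79°   (split-comp 29° ↑)

79°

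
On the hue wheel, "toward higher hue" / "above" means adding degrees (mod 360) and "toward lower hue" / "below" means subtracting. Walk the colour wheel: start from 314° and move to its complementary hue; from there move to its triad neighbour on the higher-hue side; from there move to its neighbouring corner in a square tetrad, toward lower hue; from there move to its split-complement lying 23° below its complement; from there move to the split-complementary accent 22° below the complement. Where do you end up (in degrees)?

+180° (complement): 314 + 180 = 494 → 494 − 360 = 134°
+120° (triadic ↑): 134 + 120 = 254°
−90° (square ↓): 254 − 90 = 164°
+157° (split-comp 23° ↓): 164 + 157 = 321°
+158° (split-comp 22° ↓): 321 + 158 = 479 → 479 − 360 = 119°

119°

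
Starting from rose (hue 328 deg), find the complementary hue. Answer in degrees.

The complement sits 180° across the wheel.
328 + 180 = 508 → 508 − 360 = 148°

148°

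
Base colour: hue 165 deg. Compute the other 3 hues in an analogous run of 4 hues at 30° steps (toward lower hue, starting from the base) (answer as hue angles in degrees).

135°, 105°, 75°

Analogous hues sit every 30° along the wheel.
165 − 30 = 135°
165 − 60 = 105°
165 − 90 = 75°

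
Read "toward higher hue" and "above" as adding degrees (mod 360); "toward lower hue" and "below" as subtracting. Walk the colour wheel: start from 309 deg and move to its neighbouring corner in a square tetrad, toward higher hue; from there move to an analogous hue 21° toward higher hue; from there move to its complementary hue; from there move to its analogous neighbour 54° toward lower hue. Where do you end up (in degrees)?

186°

309 + 90 = 399 → 399 − 360 = 39°   (square ↑)
39 + 21 = 60°   (analog 21° ↑)
60 + 180 = 240°   (complement)
240 − 54 = 186°   (analog 54° ↓)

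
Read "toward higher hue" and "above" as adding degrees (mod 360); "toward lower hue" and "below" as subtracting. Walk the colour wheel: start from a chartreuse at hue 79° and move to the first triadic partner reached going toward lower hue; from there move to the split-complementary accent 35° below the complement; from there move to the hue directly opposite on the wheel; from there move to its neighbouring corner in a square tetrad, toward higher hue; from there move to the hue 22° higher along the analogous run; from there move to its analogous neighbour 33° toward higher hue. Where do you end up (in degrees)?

79 − 120 = -41 → -41 + 360 = 319°   (triadic ↓)
319 + 145 = 464 → 464 − 360 = 104°   (split-comp 35° ↓)
104 + 180 = 284°   (complement)
284 + 90 = 374 → 374 − 360 = 14°   (square ↑)
14 + 22 = 36°   (analog 22° ↑)
36 + 33 = 69°   (analog 33° ↑)

69°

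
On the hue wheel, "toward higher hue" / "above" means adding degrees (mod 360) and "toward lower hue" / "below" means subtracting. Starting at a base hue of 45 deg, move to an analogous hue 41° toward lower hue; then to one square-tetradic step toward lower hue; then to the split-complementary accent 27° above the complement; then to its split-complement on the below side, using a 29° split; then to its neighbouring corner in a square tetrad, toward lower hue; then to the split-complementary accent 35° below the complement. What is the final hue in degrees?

327°

−41° (analog 41° ↓): 45 − 41 = 4°
−90° (square ↓): 4 − 90 = -86 → -86 + 360 = 274°
+207° (split-comp 27° ↑): 274 + 207 = 481 → 481 − 360 = 121°
+151° (split-comp 29° ↓): 121 + 151 = 272°
−90° (square ↓): 272 − 90 = 182°
+145° (split-comp 35° ↓): 182 + 145 = 327°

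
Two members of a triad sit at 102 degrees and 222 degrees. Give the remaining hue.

A triad spaces three hues 120° apart.
The full set is {102°, 222°, 342°}.

342°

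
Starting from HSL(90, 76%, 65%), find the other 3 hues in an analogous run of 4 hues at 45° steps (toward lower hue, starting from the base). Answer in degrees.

Analogous hues sit every 45° along the wheel.
90 − 45 = 45°
90 − 90 = 0°
90 − 135 = -45 → -45 + 360 = 315°

45°, 0°, 315°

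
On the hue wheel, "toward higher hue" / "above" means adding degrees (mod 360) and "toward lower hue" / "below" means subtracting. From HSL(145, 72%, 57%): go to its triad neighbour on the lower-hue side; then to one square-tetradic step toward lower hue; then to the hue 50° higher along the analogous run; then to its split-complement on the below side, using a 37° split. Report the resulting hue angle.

triadic ↓ −120°: 145 − 120 = 25°
square ↓ −90°: 25 − 90 = -65 → -65 + 360 = 295°
analog 50° ↑ +50°: 295 + 50 = 345°
split-comp 37° ↓ +143°: 345 + 143 = 488 → 488 − 360 = 128°

128°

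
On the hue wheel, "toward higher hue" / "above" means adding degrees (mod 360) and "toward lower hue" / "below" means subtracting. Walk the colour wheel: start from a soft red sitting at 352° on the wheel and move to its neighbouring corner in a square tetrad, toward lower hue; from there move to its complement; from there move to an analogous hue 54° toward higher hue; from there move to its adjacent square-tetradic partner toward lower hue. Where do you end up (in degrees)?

−90° (square ↓): 352 − 90 = 262°
+180° (complement): 262 + 180 = 442 → 442 − 360 = 82°
+54° (analog 54° ↑): 82 + 54 = 136°
−90° (square ↓): 136 − 90 = 46°

46°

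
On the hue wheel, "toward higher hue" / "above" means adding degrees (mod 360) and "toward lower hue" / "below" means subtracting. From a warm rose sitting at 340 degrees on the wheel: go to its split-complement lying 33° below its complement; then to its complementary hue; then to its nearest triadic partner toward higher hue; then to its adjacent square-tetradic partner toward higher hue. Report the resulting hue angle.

split-comp 33° ↓ +147°: 340 + 147 = 487 → 487 − 360 = 127°
complement +180°: 127 + 180 = 307°
triadic ↑ +120°: 307 + 120 = 427 → 427 − 360 = 67°
square ↑ +90°: 67 + 90 = 157°

157°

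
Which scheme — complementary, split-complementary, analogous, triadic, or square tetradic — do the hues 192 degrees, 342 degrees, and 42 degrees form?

split-complementary

Sort the hues: 42°, 192°, 342°.
Successive gaps around the wheel: 150°, 150°, 60°.
Two 150° gaps and one 60° gap — a base hue opposite a pair of accents 30° either side of its complement — is the split-complementary pattern.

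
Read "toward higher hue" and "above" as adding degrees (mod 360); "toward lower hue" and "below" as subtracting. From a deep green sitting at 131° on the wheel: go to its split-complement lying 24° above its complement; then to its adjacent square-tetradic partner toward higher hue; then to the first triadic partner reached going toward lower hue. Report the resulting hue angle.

+204° (split-comp 24° ↑): 131 + 204 = 335°
+90° (square ↑): 335 + 90 = 425 → 425 − 360 = 65°
−120° (triadic ↓): 65 − 120 = -55 → -55 + 360 = 305°

305°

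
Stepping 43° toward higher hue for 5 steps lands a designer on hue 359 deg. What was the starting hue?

144°

5 steps of 43° (toward higher hue) give a net shift of +215°.
Start = end − shift: 359 − 215 = 144°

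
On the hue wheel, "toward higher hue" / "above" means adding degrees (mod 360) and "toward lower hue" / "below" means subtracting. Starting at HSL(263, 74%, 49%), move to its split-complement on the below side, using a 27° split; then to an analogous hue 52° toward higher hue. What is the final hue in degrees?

108°

263 + 153 = 416 → 416 − 360 = 56°   (split-comp 27° ↓)
56 + 52 = 108°   (analog 52° ↑)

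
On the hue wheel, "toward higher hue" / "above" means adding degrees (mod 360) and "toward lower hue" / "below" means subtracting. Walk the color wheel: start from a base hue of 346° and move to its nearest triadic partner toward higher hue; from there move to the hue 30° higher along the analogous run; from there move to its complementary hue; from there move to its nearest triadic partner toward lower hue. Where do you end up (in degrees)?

196°

+120° (triadic ↑): 346 + 120 = 466 → 466 − 360 = 106°
+30° (analog 30° ↑): 106 + 30 = 136°
+180° (complement): 136 + 180 = 316°
−120° (triadic ↓): 316 − 120 = 196°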